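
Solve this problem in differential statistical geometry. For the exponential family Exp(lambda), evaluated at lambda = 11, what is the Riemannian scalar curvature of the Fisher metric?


This family has a single free parameter, so its statistical manifold
is 1-dimensional. The Riemann curvature tensor of any 1-dimensional
Riemannian manifold vanishes identically, so R = 0.

0


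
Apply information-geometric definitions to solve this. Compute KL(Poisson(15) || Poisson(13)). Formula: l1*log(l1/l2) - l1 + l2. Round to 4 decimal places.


KL divergence for Poisson:
KL = l1*log(l1/l2) - l1 + l2.
l1 = 15, l2 = 13.
log(15/13) = 0.143101.
l1*log(l1/l2) = 15 * 0.143101 = 2.146513.
KL = 2.146513 - 15 + 13 = 0.1465

0.1465


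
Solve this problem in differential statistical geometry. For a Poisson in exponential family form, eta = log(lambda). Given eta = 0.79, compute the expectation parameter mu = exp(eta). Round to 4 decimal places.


Expectation parameter for Poisson exponential family:
mu = exp(eta).
eta = 0.79.
mu = exp(0.79) = 2.2034

2.2034


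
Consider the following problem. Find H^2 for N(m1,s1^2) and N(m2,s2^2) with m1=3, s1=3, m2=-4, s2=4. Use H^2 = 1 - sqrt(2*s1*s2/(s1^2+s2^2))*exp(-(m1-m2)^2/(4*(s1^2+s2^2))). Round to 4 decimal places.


Squared Hellinger distance for Gaussians:
H^2 = 1 - sqrt(2*s1*s2/(s1^2+s2^2)) * exp(-(m1-m2)^2/(4*(s1^2+s2^2))).
s1^2 = 9, s2^2 = 16, s1^2+s2^2 = 25.
sqrt(2*3*4/(25)) = 0.979796.
(m1-m2)^2 = (7)^2 = 49.
exp(-49/(4*25)) = exp(-0.49) = 0.612626.
H^2 = 1 - 0.979796*0.612626 = 0.3998

0.3998


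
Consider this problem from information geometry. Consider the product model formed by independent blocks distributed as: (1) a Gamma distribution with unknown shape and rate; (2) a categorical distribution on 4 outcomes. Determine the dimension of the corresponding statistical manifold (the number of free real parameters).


The dimension of a statistical manifold equals the number of free
(independent) real parameters of the model. For a product of independent
blocks the parameter counts add.
- Gamma (shape, rate): 2.
- categorical on 4 outcomes (probabilities sum to 1): 4-1 = 3.
Total = 2 + 3 = 5.
Dimension = 5

5


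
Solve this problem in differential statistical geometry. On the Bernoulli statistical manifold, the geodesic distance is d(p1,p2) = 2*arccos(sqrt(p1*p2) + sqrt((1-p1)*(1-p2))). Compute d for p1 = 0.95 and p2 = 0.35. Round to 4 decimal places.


Geodesic distance on Bernoulli manifold:
d(p1,p2) = 2*arccos(sqrt(p1*p2) + sqrt((1-p1)*(1-p2))).
sqrt(p1*p2) = sqrt(0.95*0.35) = 0.576628.
sqrt((1-p1)*(1-p2)) = sqrt(0.05*0.65) = 0.180278.
arg = 0.576628 + 0.180278 = 0.756906.
d = 2*arccos(0.756906) = 1.4245

1.4245


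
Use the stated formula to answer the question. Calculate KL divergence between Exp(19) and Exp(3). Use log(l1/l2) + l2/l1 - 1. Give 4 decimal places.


KL divergence for exponential family:
KL = log(l1/l2) + l2/l1 - 1.
log(19/3) = 1.845827.
3/19 = 0.157895.
KL = 1.845827 + 0.157895 - 1 = 1.0037

1.0037


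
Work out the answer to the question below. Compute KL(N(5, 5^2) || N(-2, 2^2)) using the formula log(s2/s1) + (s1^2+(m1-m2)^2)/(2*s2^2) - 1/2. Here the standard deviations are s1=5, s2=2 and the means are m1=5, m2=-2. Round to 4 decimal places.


KL divergence between normal distributions:
KL = log(s2/s1) + (s1^2 + (m1-m2)^2)/(2*s2^2) - 1/2.
log(2/5) = -0.916291.
(5^2 + (5--2)^2)/(2*2^2) = (25 + 49)/8 = 9.25.
KL = -0.916291 + 9.25 - 0.5 = 7.8337

7.8337


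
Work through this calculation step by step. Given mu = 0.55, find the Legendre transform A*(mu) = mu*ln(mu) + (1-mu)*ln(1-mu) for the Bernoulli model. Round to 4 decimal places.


Legendre transform for Bernoulli:
A*(mu) = mu*log(mu) + (1-mu)*log(1-mu).
mu = 0.55, 1-mu = 0.45.
mu*log(mu) = 0.55*log(0.55) = -0.32881.
(1-mu)*log(1-mu) = 0.45*log(0.45) = -0.359328.
A* = -0.32881 + -0.359328 = -0.6881

-0.6881


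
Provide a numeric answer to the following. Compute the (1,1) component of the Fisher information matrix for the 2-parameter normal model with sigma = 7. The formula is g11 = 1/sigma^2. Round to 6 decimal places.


For the 2-parameter normal family, the Fisher metric has:
  g11 = 1/sigma^2, g22 = 2/sigma^2.
sigma = 7, sigma^2 = 49.
g11 = 0.020408

0.020408


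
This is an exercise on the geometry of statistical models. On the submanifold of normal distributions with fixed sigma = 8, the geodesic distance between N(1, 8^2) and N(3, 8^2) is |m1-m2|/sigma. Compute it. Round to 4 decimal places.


On the fixed-variance normal subfamily, geodesic distance = |m1-m2|/sigma.
|1 - 3| = 2.
sigma = 8.
d = 2/8 = 0.2500

0.2500


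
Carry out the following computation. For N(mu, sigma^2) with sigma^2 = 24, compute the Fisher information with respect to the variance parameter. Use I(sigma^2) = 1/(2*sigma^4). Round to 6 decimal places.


Fisher information for variance: I(sigma^2) = 1/(2*sigma^4).
sigma^2 = 24, so sigma^4 = 576.
I = 1/(2*576) = 1/1152 = 0.000868

0.000868


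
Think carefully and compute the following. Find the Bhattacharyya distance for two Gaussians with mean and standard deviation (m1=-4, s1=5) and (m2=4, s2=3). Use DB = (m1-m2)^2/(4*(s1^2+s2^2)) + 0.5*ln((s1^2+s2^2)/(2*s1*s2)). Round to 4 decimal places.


Bhattacharyya distance between two Gaussians:
DB = (m1-m2)^2/(4*(s1^2+s2^2)) + (1/2)*ln((s1^2+s2^2)/(2*s1*s2)).
(m1-m2)^2 = (-8)^2 = 64.
s1^2+s2^2 = 25 + 9 = 34.
term1 = 64/136 = 0.470588.
term2 = 0.5*ln(34/30.0) = 0.062582.
DB = 0.470588 + 0.062582 = 0.5332

0.5332


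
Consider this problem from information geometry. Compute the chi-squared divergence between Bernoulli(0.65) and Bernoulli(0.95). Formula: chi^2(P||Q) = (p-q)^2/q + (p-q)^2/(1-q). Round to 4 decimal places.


Chi-squared divergence between Bernoulli distributions:
chi^2 = (p-q)^2/q + (p-q)^2/(1-q).
p = 0.65, q = 0.95, p-q = -0.3.
(p-q)^2 = 0.09.
term1 = 0.09/0.95 = 0.094737.
term2 = 0.09/0.05 = 1.8.
chi^2 = 0.094737 + 1.8 = 1.8947

1.8947


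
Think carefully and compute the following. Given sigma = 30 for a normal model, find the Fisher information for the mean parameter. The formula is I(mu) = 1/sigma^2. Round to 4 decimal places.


The Fisher information for the mean of a normal distribution is I(mu) = 1/sigma^2.
sigma = 30, so sigma^2 = 900.
I(mu) = 1/900 = 0.0011

0.0011


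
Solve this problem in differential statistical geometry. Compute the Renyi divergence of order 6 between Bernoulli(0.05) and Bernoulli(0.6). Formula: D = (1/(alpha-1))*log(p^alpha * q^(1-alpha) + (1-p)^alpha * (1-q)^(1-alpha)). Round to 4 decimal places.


Renyi divergence of order alpha between Bernoulli distributions:
D = (1/(alpha-1))*log(p^alpha * q^(1-alpha) + (1-p)^alpha * (1-q)^(1-alpha)).
alpha = 6, p = 0.05, q = 0.6.
p^alpha * q^(1-alpha) = 0.05^6 * 0.6^-5 = 0.0.
(1-p)^alpha * (1-q)^(1-alpha) = 0.95^6 * 0.4^-5 = 71.786317.
sum = 0.0 + 71.786317 = 71.786318.
D = (1/5)*log(71.786318) = 0.8547

0.8547


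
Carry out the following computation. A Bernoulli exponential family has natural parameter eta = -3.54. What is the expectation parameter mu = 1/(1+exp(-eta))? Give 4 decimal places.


Dual coordinate (expectation parameter) for Bernoulli:
mu = 1/(1+exp(-eta)).
eta = -3.54.
exp(-eta) = exp(3.54) = 34.466919.
mu = 1/(1+34.466919) = 0.0282

0.0282


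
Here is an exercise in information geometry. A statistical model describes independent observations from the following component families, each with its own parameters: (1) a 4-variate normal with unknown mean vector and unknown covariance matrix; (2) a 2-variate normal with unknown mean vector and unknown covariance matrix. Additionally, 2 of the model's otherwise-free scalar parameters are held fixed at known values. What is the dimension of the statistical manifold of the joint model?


The dimension of a statistical manifold equals the number of free
(independent) real parameters of the model. For a product of independent
blocks the parameter counts add.
- 4-variate normal: 4 (mean) + 4*5/2 = 10 (symmetric covariance) = 14.
- 2-variate normal: 2 (mean) + 2*3/2 = 3 (symmetric covariance) = 5.
Total = 14 + 5 = 19.
2 parameter(s) fixed at known values: 19 - 2 = 17.
Dimension = 17

17


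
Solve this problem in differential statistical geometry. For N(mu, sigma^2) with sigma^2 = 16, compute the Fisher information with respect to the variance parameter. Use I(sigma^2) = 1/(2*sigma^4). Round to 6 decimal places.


Fisher information for variance: I(sigma^2) = 1/(2*sigma^4).
sigma^2 = 16, so sigma^4 = 256.
I = 1/(2*256) = 1/512 = 0.001953

0.001953


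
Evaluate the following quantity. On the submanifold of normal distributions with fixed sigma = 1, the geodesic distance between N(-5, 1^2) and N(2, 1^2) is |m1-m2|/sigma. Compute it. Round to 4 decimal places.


On the fixed-variance normal subfamily, geodesic distance = |m1-m2|/sigma.
|-5 - 2| = 7.
sigma = 1.
d = 7/1 = 7.0000

7.0000


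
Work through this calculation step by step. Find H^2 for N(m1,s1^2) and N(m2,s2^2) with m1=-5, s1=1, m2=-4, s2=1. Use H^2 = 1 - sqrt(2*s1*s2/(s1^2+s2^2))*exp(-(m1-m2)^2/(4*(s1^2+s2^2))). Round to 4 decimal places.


Squared Hellinger distance for Gaussians:
H^2 = 1 - sqrt(2*s1*s2/(s1^2+s2^2)) * exp(-(m1-m2)^2/(4*(s1^2+s2^2))).
s1^2 = 1, s2^2 = 1, s1^2+s2^2 = 2.
sqrt(2*1*1/(2)) = 1.0.
(m1-m2)^2 = (-1)^2 = 1.
exp(-1/(4*2)) = exp(-0.125) = 0.882497.
H^2 = 1 - 1.0*0.882497 = 0.1175

0.1175


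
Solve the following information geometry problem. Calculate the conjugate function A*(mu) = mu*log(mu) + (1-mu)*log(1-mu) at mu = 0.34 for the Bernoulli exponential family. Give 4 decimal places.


Legendre transform for Bernoulli:
A*(mu) = mu*log(mu) + (1-mu)*log(1-mu).
mu = 0.34, 1-mu = 0.66.
mu*log(mu) = 0.34*log(0.34) = -0.366795.
(1-mu)*log(1-mu) = 0.66*log(0.66) = -0.27424.
A* = -0.366795 + -0.27424 = -0.6410

-0.6410


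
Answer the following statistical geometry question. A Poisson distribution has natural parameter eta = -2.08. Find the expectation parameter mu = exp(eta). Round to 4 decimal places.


Expectation parameter for Poisson exponential family:
mu = exp(eta).
eta = -2.08.
mu = exp(-2.08) = 0.1249

0.1249


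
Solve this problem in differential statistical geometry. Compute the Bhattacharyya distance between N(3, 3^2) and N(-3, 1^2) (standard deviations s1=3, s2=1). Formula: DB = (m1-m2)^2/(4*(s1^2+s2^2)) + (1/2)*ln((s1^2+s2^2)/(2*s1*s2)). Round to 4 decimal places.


Bhattacharyya distance between two Gaussians:
DB = (m1-m2)^2/(4*(s1^2+s2^2)) + (1/2)*ln((s1^2+s2^2)/(2*s1*s2)).
(m1-m2)^2 = (6)^2 = 36.
s1^2+s2^2 = 9 + 1 = 10.
term1 = 36/40 = 0.9.
term2 = 0.5*ln(10/6.0) = 0.255413.
DB = 0.9 + 0.255413 = 1.1554

1.1554


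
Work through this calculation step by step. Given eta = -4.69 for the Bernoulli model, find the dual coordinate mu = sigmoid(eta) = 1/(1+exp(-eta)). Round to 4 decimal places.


Dual coordinate (expectation parameter) for Bernoulli:
mu = 1/(1+exp(-eta)).
eta = -4.69.
exp(-eta) = exp(4.69) = 108.85318.
mu = 1/(1+108.85318) = 0.0091

0.0091


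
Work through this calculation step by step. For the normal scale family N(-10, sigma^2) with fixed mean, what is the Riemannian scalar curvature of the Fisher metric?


This family has a single free parameter, so its statistical manifold
is 1-dimensional. The Riemann curvature tensor of any 1-dimensional
Riemannian manifold vanishes identically, so R = 0.

0


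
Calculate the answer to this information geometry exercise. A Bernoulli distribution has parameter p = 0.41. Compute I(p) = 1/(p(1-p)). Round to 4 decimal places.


For Bernoulli(p), Fisher information is I(p) = 1/(p*(1-p)).
p = 0.41, 1-p = 0.59.
p*(1-p) = 0.2419.
I(p) = 1/0.2419 = 4.1339

4.1339


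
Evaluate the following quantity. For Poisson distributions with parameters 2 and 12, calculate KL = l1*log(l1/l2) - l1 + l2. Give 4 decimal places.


KL divergence for Poisson:
KL = l1*log(l1/l2) - l1 + l2.
l1 = 2, l2 = 12.
log(2/12) = -1.791759.
l1*log(l1/l2) = 2 * -1.791759 = -3.583519.
KL = -3.583519 - 2 + 12 = 6.4165

6.4165


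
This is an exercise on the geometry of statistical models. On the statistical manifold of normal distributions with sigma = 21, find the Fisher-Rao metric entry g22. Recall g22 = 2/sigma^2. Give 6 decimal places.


For the 2-parameter normal family, the Fisher metric has:
  g11 = 1/sigma^2, g22 = 2/sigma^2.
sigma = 21, sigma^2 = 441.
g22 = 0.004535

0.004535


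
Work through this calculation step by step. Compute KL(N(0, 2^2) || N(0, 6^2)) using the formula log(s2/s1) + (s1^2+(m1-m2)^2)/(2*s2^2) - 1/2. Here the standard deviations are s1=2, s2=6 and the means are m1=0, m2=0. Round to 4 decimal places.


KL divergence between normal distributions:
KL = log(s2/s1) + (s1^2 + (m1-m2)^2)/(2*s2^2) - 1/2.
log(6/2) = 1.098612.
(2^2 + (0-0)^2)/(2*6^2) = (4 + 0)/72 = 0.055556.
KL = 1.098612 + 0.055556 - 0.5 = 0.6542

0.6542


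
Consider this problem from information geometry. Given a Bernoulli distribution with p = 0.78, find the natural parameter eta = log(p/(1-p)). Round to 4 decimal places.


Natural parameter for Bernoulli: eta = log(p/(1-p)).
p = 0.78, 1-p = 0.22.
p/(1-p) = 3.545455.
eta = log(3.545455) = 1.2657

1.2657


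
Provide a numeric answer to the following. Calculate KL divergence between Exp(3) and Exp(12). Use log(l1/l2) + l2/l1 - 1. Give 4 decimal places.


KL divergence for exponential family:
KL = log(l1/l2) + l2/l1 - 1.
log(3/12) = -1.386294.
12/3 = 4.0.
KL = -1.386294 + 4.0 - 1 = 1.6137

1.6137


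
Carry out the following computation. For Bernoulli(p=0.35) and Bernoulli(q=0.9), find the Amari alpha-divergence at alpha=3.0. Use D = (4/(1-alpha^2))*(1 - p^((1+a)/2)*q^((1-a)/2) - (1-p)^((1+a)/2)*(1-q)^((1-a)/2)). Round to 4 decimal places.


Amari alpha-divergence:
D = (4/(1-alpha^2))*(1 - p^((1+a)/2)*q^((1-a)/2) - (1-p)^((1+a)/2)*(1-q)^((1-a)/2)).
alpha = 3.0, p = 0.35, q = 0.9.
e1 = (1+alpha)/2 = 2.0, e2 = (1-alpha)/2 = -1.0.
t1 = p^e1 * q^e2 = 0.35^2.0 * 0.9^-1.0 = 0.136111.
t2 = (1-p)^e1 * (1-q)^e2 = 0.65^2.0 * 0.1^-1.0 = 4.225.
4/(1-alpha^2) = -0.5.
D = -0.5*(1 - 0.136111 - 4.225) = 1.6806

1.6806


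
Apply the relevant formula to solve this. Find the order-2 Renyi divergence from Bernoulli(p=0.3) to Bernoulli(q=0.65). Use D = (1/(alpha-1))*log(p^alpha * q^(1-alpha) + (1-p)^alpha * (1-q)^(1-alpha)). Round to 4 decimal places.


Renyi divergence of order alpha between Bernoulli distributions:
D = (1/(alpha-1))*log(p^alpha * q^(1-alpha) + (1-p)^alpha * (1-q)^(1-alpha)).
alpha = 2, p = 0.3, q = 0.65.
p^alpha * q^(1-alpha) = 0.3^2 * 0.65^-1 = 0.138462.
(1-p)^alpha * (1-q)^(1-alpha) = 0.7^2 * 0.35^-1 = 1.4.
sum = 0.138462 + 1.4 = 1.538462.
D = (1/1)*log(1.538462) = 0.4308

0.4308


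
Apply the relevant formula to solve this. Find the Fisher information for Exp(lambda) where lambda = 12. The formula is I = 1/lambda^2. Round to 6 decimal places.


Fisher information for exponential: I(lambda) = 1/lambda^2.
lambda = 12, lambda^2 = 144.
I = 1/144 = 0.006944

0.006944


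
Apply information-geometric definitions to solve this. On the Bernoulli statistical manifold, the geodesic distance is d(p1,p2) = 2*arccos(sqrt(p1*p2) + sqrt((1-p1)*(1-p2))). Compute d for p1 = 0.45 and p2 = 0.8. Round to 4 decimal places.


Geodesic distance on Bernoulli manifold:
d(p1,p2) = 2*arccos(sqrt(p1*p2) + sqrt((1-p1)*(1-p2))).
sqrt(p1*p2) = sqrt(0.45*0.8) = 0.6.
sqrt((1-p1)*(1-p2)) = sqrt(0.55*0.2) = 0.331662.
arg = 0.6 + 0.331662 = 0.931662.
d = 2*arccos(0.931662) = 0.7437

0.7437


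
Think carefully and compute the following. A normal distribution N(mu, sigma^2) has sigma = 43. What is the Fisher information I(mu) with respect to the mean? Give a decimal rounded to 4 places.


The Fisher information for the mean of a normal distribution is I(mu) = 1/sigma^2.
sigma = 43, so sigma^2 = 1849.
I(mu) = 1/1849 = 0.0005

0.0005


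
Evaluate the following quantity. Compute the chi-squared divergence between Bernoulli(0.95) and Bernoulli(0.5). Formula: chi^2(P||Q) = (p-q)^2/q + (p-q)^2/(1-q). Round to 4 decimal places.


Chi-squared divergence between Bernoulli distributions:
chi^2 = (p-q)^2/q + (p-q)^2/(1-q).
p = 0.95, q = 0.5, p-q = 0.45.
(p-q)^2 = 0.2025.
term1 = 0.2025/0.5 = 0.405.
term2 = 0.2025/0.5 = 0.405.
chi^2 = 0.405 + 0.405 = 0.8100

0.8100


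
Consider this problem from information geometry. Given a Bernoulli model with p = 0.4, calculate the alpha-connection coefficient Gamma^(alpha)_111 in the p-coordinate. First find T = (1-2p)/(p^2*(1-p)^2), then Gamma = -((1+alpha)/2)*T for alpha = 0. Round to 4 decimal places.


Skewness (Amari-Chentsov) tensor: T = (1-2p)/(p^2*(1-p)^2).
p = 0.4, 1-2p = 0.2, p^2 = 0.16, (1-p)^2 = 0.36.
T = 0.2/(0.16 * 0.36) = 3.472222.
In the p-coordinate, Gamma^(alpha) = Gamma^(0) - (alpha/2)*T with Gamma^(0) = (1/2)*g'(p) = -T/2,
so Gamma^(alpha) = -((1+alpha)/2)*T.
alpha = 0, -(1+alpha)/2 = -0.5.
Gamma = -0.5 * 3.472222 = -1.7361

-1.7361


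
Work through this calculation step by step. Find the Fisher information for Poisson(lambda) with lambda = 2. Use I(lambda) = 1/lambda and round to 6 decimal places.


Fisher information for Poisson: I(lambda) = 1/lambda.
lambda = 2.
I(lambda) = 1/2 = 0.500000

0.500000


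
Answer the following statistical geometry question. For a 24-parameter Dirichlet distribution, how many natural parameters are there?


Exponential family dimension calculation:
Dirichlet with 24 components has 24 natural parameters.

24


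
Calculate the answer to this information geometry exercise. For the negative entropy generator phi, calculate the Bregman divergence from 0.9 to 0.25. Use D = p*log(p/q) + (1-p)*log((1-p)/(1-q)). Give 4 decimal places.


Bregman divergence with negative entropy generator:
D = p*log(p/q) + (1-p)*log((1-p)/(1-q)).
p = 0.9, q = 0.25.
p*log(p/q) = 0.9*log(0.9/0.25) = 1.15284.
(1-p)*log((1-p)/(1-q)) = 0.1*log(0.1/0.75) = -0.20149.
D = 1.15284 + -0.20149 = 0.9514

0.9514


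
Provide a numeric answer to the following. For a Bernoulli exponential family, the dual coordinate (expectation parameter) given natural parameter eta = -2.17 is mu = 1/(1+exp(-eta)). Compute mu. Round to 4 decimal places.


Dual coordinate (expectation parameter) for Bernoulli:
mu = 1/(1+exp(-eta)).
eta = -2.17.
exp(-eta) = exp(2.17) = 8.758284.
mu = 1/(1+8.758284) = 0.1025

0.1025


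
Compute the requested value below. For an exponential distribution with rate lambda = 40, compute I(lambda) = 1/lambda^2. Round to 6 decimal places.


Fisher information for exponential: I(lambda) = 1/lambda^2.
lambda = 40, lambda^2 = 1600.
I = 1/1600 = 0.000625

0.000625


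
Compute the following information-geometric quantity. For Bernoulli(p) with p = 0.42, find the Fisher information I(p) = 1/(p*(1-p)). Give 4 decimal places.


For Bernoulli(p), Fisher information is I(p) = 1/(p*(1-p)).
p = 0.42, 1-p = 0.58.
p*(1-p) = 0.2436.
I(p) = 1/0.2436 = 4.1051

4.1051


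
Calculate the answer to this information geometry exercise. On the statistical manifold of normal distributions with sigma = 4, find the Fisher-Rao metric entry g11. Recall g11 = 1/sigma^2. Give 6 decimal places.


For the 2-parameter normal family, the Fisher metric has:
  g11 = 1/sigma^2, g22 = 2/sigma^2.
sigma = 4, sigma^2 = 16.
g11 = 0.062500

0.062500


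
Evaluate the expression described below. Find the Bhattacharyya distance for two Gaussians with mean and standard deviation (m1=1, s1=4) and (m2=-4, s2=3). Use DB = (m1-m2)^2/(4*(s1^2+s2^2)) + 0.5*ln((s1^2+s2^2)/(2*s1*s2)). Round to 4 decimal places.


Bhattacharyya distance between two Gaussians:
DB = (m1-m2)^2/(4*(s1^2+s2^2)) + (1/2)*ln((s1^2+s2^2)/(2*s1*s2)).
(m1-m2)^2 = (5)^2 = 25.
s1^2+s2^2 = 16 + 9 = 25.
term1 = 25/100 = 0.25.
term2 = 0.5*ln(25/24.0) = 0.020411.
DB = 0.25 + 0.020411 = 0.2704

0.2704


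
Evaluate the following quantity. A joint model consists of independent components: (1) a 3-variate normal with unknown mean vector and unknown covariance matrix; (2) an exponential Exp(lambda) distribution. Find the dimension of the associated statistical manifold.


The dimension of a statistical manifold equals the number of free
(independent) real parameters of the model. For a product of independent
blocks the parameter counts add.
- 3-variate normal: 3 (mean) + 3*4/2 = 6 (symmetric covariance) = 9.
- exponential (lambda): 1.
Total = 9 + 1 = 10.
Dimension = 10

10


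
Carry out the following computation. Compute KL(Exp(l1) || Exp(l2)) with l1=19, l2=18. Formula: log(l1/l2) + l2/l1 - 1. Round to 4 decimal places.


KL divergence for exponential family:
KL = log(l1/l2) + l2/l1 - 1.
log(19/18) = 0.054067.
18/19 = 0.947368.
KL = 0.054067 + 0.947368 - 1 = 0.0014

0.0014


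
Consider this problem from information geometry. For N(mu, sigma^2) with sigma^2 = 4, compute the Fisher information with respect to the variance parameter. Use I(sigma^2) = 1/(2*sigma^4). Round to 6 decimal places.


Fisher information for variance: I(sigma^2) = 1/(2*sigma^4).
sigma^2 = 4, so sigma^4 = 16.
I = 1/(2*16) = 1/32 = 0.031250

0.031250


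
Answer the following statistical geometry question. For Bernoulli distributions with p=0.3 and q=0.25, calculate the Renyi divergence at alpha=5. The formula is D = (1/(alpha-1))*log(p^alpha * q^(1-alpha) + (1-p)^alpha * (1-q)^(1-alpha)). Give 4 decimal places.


Renyi divergence of order alpha between Bernoulli distributions:
D = (1/(alpha-1))*log(p^alpha * q^(1-alpha) + (1-p)^alpha * (1-q)^(1-alpha)).
alpha = 5, p = 0.3, q = 0.25.
p^alpha * q^(1-alpha) = 0.3^5 * 0.25^-4 = 0.62208.
(1-p)^alpha * (1-q)^(1-alpha) = 0.7^5 * 0.75^-4 = 0.531184.
sum = 0.62208 + 0.531184 = 1.153264.
D = (1/4)*log(1.153264) = 0.0356

0.0356


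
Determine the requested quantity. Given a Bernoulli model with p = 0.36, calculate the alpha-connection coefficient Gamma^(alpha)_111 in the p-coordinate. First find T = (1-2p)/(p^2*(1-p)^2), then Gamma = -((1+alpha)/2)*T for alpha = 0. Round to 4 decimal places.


Skewness (Amari-Chentsov) tensor: T = (1-2p)/(p^2*(1-p)^2).
p = 0.36, 1-2p = 0.28, p^2 = 0.1296, (1-p)^2 = 0.4096.
T = 0.28/(0.1296 * 0.4096) = 5.274643.
In the p-coordinate, Gamma^(alpha) = Gamma^(0) - (alpha/2)*T with Gamma^(0) = (1/2)*g'(p) = -T/2,
so Gamma^(alpha) = -((1+alpha)/2)*T.
alpha = 0, -(1+alpha)/2 = -0.5.
Gamma = -0.5 * 5.274643 = -2.6373

-2.6373


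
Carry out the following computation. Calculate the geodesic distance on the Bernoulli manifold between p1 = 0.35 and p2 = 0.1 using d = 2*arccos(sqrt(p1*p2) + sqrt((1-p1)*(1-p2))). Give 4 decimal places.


Geodesic distance on Bernoulli manifold:
d(p1,p2) = 2*arccos(sqrt(p1*p2) + sqrt((1-p1)*(1-p2))).
sqrt(p1*p2) = sqrt(0.35*0.1) = 0.187083.
sqrt((1-p1)*(1-p2)) = sqrt(0.65*0.9) = 0.764853.
arg = 0.187083 + 0.764853 = 0.951936.
d = 2*arccos(0.951936) = 0.6226

0.6226


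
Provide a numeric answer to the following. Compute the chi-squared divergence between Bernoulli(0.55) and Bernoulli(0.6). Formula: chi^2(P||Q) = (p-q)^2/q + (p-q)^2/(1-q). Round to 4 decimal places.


Chi-squared divergence between Bernoulli distributions:
chi^2 = (p-q)^2/q + (p-q)^2/(1-q).
p = 0.55, q = 0.6, p-q = -0.05.
(p-q)^2 = 0.0025.
term1 = 0.0025/0.6 = 0.004167.
term2 = 0.0025/0.4 = 0.00625.
chi^2 = 0.004167 + 0.00625 = 0.0104

0.0104


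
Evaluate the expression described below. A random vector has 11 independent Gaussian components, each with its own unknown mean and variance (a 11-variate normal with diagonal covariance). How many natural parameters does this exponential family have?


Exponential family dimension calculation:
Each univariate normal has two natural parameters (mu/sigma^2 and -1/(2 sigma^2)).
With 11 independent components, dim = 2 * 11 = 22.

22


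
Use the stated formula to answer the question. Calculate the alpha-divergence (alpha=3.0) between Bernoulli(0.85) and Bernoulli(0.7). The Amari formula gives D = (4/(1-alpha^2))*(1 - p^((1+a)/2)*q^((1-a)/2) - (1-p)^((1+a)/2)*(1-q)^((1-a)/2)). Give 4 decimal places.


Amari alpha-divergence:
D = (4/(1-alpha^2))*(1 - p^((1+a)/2)*q^((1-a)/2) - (1-p)^((1+a)/2)*(1-q)^((1-a)/2)).
alpha = 3.0, p = 0.85, q = 0.7.
e1 = (1+alpha)/2 = 2.0, e2 = (1-alpha)/2 = -1.0.
t1 = p^e1 * q^e2 = 0.85^2.0 * 0.7^-1.0 = 1.032143.
t2 = (1-p)^e1 * (1-q)^e2 = 0.15^2.0 * 0.3^-1.0 = 0.075.
4/(1-alpha^2) = -0.5.
D = -0.5*(1 - 1.032143 - 0.075) = 0.0536

0.0536


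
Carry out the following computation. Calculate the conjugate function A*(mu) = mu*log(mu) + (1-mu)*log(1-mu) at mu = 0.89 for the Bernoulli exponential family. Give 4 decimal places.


Legendre transform for Bernoulli:
A*(mu) = mu*log(mu) + (1-mu)*log(1-mu).
mu = 0.89, 1-mu = 0.11.
mu*log(mu) = 0.89*log(0.89) = -0.103715.
(1-mu)*log(1-mu) = 0.11*log(0.11) = -0.2428.
A* = -0.103715 + -0.2428 = -0.3465

-0.3465


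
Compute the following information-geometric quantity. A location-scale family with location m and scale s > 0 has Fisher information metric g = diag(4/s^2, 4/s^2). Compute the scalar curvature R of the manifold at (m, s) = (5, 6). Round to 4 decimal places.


The metric has the form g = (A dm^2 + B ds^2)/s^2 with A = 4, B = 4.
Substitute u = sqrt(A/B)*m: g = B*(du^2 + ds^2)/s^2, i.e. B times the
Poincare upper half-plane metric, which has constant Gaussian curvature -1.
Scaling a 2D metric by a constant c divides the Gaussian curvature by c,
so K = -1/B = -1/(4) = -0.2500 everywhere (the point (m, s) = (5, 6) is irrelevant:
the curvature is constant).
Scalar curvature in dimension 2: R = 2K = -2/(4) = -0.5000.

-0.5000


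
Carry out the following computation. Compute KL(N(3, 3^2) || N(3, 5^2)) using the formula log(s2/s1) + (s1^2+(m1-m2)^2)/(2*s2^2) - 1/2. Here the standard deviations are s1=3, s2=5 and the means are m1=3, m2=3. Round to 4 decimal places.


KL divergence between normal distributions:
KL = log(s2/s1) + (s1^2 + (m1-m2)^2)/(2*s2^2) - 1/2.
log(5/3) = 0.510826.
(3^2 + (3-3)^2)/(2*5^2) = (9 + 0)/50 = 0.18.
KL = 0.510826 + 0.18 - 0.5 = 0.1908

0.1908


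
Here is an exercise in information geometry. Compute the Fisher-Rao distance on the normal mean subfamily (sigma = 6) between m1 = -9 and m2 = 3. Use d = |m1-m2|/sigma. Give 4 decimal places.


On the fixed-variance normal subfamily, geodesic distance = |m1-m2|/sigma.
|-9 - 3| = 12.
sigma = 6.
d = 12/6 = 2.0000

2.0000


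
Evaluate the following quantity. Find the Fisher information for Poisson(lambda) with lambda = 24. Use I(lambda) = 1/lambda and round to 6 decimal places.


Fisher information for Poisson: I(lambda) = 1/lambda.
lambda = 24.
I(lambda) = 1/24 = 0.041667

0.041667


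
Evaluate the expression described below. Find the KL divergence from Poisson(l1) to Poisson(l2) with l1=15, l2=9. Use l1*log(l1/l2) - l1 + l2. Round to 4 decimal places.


KL divergence for Poisson:
KL = l1*log(l1/l2) - l1 + l2.
l1 = 15, l2 = 9.
log(15/9) = 0.510826.
l1*log(l1/l2) = 15 * 0.510826 = 7.662384.
KL = 7.662384 - 15 + 9 = 1.6624

1.6624


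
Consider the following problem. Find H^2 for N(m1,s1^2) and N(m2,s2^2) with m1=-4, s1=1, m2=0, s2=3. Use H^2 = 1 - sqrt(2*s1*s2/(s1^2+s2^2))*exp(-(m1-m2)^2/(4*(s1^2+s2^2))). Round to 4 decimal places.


Squared Hellinger distance for Gaussians:
H^2 = 1 - sqrt(2*s1*s2/(s1^2+s2^2)) * exp(-(m1-m2)^2/(4*(s1^2+s2^2))).
s1^2 = 1, s2^2 = 9, s1^2+s2^2 = 10.
sqrt(2*1*3/(10)) = 0.774597.
(m1-m2)^2 = (-4)^2 = 16.
exp(-16/(4*10)) = exp(-0.4) = 0.67032.
H^2 = 1 - 0.774597*0.67032 = 0.4808

0.4808


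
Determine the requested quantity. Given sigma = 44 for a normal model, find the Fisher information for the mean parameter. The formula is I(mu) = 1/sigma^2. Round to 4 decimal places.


The Fisher information for the mean of a normal distribution is I(mu) = 1/sigma^2.
sigma = 44, so sigma^2 = 1936.
I(mu) = 1/1936 = 0.0005

0.0005


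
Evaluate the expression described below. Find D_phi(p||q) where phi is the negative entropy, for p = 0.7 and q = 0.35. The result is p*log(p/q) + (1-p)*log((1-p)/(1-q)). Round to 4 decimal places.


Bregman divergence with negative entropy generator:
D = p*log(p/q) + (1-p)*log((1-p)/(1-q)).
p = 0.7, q = 0.35.
p*log(p/q) = 0.7*log(0.7/0.35) = 0.485203.
(1-p)*log((1-p)/(1-q)) = 0.3*log(0.3/0.65) = -0.231957.
D = 0.485203 + -0.231957 = 0.2532

0.2532


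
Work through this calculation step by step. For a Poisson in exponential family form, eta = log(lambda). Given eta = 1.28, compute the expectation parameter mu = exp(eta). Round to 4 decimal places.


Expectation parameter for Poisson exponential family:
mu = exp(eta).
eta = 1.28.
mu = exp(1.28) = 3.5966

3.5966


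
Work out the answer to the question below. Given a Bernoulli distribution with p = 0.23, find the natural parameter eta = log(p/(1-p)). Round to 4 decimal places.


Natural parameter for Bernoulli: eta = log(p/(1-p)).
p = 0.23, 1-p = 0.77.
p/(1-p) = 0.298701.
eta = log(0.298701) = -1.2083

-1.2083


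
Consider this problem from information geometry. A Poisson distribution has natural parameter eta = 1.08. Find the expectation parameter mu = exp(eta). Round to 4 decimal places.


Expectation parameter for Poisson exponential family:
mu = exp(eta).
eta = 1.08.
mu = exp(1.08) = 2.9447

2.9447


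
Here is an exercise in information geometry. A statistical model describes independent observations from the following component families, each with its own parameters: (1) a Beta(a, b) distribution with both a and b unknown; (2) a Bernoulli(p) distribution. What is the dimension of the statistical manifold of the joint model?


The dimension of a statistical manifold equals the number of free
(independent) real parameters of the model. For a product of independent
blocks the parameter counts add.
- Beta (a, b): 2.
- Bernoulli (p): 1.
Total = 2 + 1 = 3.
Dimension = 3

3


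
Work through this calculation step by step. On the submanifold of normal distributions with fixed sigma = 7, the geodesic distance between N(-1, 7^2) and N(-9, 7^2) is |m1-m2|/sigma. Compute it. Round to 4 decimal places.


On the fixed-variance normal subfamily, geodesic distance = |m1-m2|/sigma.
|-1 - -9| = 8.
sigma = 7.
d = 8/7 = 1.1429

1.1429


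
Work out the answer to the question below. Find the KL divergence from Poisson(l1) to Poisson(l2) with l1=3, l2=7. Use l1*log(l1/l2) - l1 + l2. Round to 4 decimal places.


KL divergence for Poisson:
KL = l1*log(l1/l2) - l1 + l2.
l1 = 3, l2 = 7.
log(3/7) = -0.847298.
l1*log(l1/l2) = 3 * -0.847298 = -2.541894.
KL = -2.541894 - 3 + 7 = 1.4581

1.4581


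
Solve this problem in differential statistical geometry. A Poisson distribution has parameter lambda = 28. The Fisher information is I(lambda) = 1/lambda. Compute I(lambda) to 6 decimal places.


Fisher information for Poisson: I(lambda) = 1/lambda.
lambda = 28.
I(lambda) = 1/28 = 0.035714

0.035714


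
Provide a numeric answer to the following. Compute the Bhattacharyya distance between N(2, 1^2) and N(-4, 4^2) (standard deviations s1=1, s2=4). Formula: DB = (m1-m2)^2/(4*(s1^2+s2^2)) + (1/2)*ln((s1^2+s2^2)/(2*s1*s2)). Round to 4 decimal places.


Bhattacharyya distance between two Gaussians:
DB = (m1-m2)^2/(4*(s1^2+s2^2)) + (1/2)*ln((s1^2+s2^2)/(2*s1*s2)).
(m1-m2)^2 = (6)^2 = 36.
s1^2+s2^2 = 1 + 16 = 17.
term1 = 36/68 = 0.529412.
term2 = 0.5*ln(17/8.0) = 0.376886.
DB = 0.529412 + 0.376886 = 0.9063

0.9063


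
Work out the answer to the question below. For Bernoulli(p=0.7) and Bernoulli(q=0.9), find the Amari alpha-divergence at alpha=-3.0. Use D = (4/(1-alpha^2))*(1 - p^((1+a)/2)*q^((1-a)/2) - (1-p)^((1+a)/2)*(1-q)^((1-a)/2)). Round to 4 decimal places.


Amari alpha-divergence:
D = (4/(1-alpha^2))*(1 - p^((1+a)/2)*q^((1-a)/2) - (1-p)^((1+a)/2)*(1-q)^((1-a)/2)).
alpha = -3.0, p = 0.7, q = 0.9.
e1 = (1+alpha)/2 = -1.0, e2 = (1-alpha)/2 = 2.0.
t1 = p^e1 * q^e2 = 0.7^-1.0 * 0.9^2.0 = 1.157143.
t2 = (1-p)^e1 * (1-q)^e2 = 0.3^-1.0 * 0.1^2.0 = 0.033333.
4/(1-alpha^2) = -0.5.
D = -0.5*(1 - 1.157143 - 0.033333) = 0.0952

0.0952


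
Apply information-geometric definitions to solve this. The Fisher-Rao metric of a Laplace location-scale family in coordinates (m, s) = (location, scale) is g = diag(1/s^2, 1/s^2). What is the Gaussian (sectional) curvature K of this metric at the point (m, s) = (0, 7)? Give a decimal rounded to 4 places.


The metric has the form g = (A dm^2 + B ds^2)/s^2 with A = 1, B = 1.
Substitute u = sqrt(A/B)*m: g = B*(du^2 + ds^2)/s^2, i.e. B times the
Poincare upper half-plane metric, which has constant Gaussian curvature -1.
Scaling a 2D metric by a constant c divides the Gaussian curvature by c,
so K = -1/B = -1/(1) = -1.0000 everywhere (the point (m, s) = (0, 7) is irrelevant:
the curvature is constant).
The requested Gaussian curvature is K = -1.0000.

-1.0000


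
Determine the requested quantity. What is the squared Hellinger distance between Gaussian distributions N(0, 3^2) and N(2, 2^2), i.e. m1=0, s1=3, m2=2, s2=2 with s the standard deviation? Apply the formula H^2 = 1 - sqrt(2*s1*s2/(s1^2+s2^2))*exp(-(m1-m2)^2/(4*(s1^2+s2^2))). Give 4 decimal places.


Squared Hellinger distance for Gaussians:
H^2 = 1 - sqrt(2*s1*s2/(s1^2+s2^2)) * exp(-(m1-m2)^2/(4*(s1^2+s2^2))).
s1^2 = 9, s2^2 = 4, s1^2+s2^2 = 13.
sqrt(2*3*2/(13)) = 0.960769.
(m1-m2)^2 = (-2)^2 = 4.
exp(-4/(4*13)) = exp(-0.076923) = 0.925961.
H^2 = 1 - 0.960769*0.925961 = 0.1104

0.1104


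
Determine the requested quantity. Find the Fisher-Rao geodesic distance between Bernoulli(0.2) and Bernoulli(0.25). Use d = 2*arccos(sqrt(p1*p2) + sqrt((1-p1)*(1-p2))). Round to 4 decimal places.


Geodesic distance on Bernoulli manifold:
d(p1,p2) = 2*arccos(sqrt(p1*p2) + sqrt((1-p1)*(1-p2))).
sqrt(p1*p2) = sqrt(0.2*0.25) = 0.223607.
sqrt((1-p1)*(1-p2)) = sqrt(0.8*0.75) = 0.774597.
arg = 0.223607 + 0.774597 = 0.998203.
d = 2*arccos(0.998203) = 0.1199

0.1199


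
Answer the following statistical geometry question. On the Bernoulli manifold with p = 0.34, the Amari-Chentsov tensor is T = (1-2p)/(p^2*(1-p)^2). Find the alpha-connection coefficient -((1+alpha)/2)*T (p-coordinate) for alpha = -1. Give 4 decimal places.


Skewness (Amari-Chentsov) tensor: T = (1-2p)/(p^2*(1-p)^2).
p = 0.34, 1-2p = 0.32, p^2 = 0.1156, (1-p)^2 = 0.4356.
T = 0.32/(0.1156 * 0.4356) = 6.354835.
In the p-coordinate, Gamma^(alpha) = Gamma^(0) - (alpha/2)*T with Gamma^(0) = (1/2)*g'(p) = -T/2,
so Gamma^(alpha) = -((1+alpha)/2)*T.
alpha = -1, -(1+alpha)/2 = 0.0.
Gamma = 0.0 * 6.354835 = 0.0000

0.0000


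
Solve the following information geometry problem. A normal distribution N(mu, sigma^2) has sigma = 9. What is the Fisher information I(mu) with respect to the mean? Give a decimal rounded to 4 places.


The Fisher information for the mean of a normal distribution is I(mu) = 1/sigma^2.
sigma = 9, so sigma^2 = 81.
I(mu) = 1/81 = 0.0123

0.0123


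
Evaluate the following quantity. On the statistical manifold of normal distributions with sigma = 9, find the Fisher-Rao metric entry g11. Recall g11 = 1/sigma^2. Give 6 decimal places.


For the 2-parameter normal family, the Fisher metric has:
  g11 = 1/sigma^2, g22 = 2/sigma^2.
sigma = 9, sigma^2 = 81.
g11 = 0.012346

0.012346


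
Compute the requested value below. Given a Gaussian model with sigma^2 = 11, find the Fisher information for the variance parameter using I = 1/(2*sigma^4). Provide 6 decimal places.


Fisher information for variance: I(sigma^2) = 1/(2*sigma^4).
sigma^2 = 11, so sigma^4 = 121.
I = 1/(2*121) = 1/242 = 0.004132

0.004132


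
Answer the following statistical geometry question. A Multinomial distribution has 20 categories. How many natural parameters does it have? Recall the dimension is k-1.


Exponential family dimension calculation:
For Multinomial with k=20 categories, dim = k-1 = 19.

19


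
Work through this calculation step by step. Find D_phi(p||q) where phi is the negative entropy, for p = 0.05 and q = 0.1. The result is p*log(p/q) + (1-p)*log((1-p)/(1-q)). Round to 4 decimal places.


Bregman divergence with negative entropy generator:
D = p*log(p/q) + (1-p)*log((1-p)/(1-q)).
p = 0.05, q = 0.1.
p*log(p/q) = 0.05*log(0.05/0.1) = -0.034657.
(1-p)*log((1-p)/(1-q)) = 0.95*log(0.95/0.9) = 0.051364.
D = -0.034657 + 0.051364 = 0.0167

0.0167


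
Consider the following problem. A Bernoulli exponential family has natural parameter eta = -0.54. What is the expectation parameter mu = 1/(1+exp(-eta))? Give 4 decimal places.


Dual coordinate (expectation parameter) for Bernoulli:
mu = 1/(1+exp(-eta)).
eta = -0.54.
exp(-eta) = exp(0.54) = 1.716007.
mu = 1/(1+1.716007) = 0.3682

0.3682


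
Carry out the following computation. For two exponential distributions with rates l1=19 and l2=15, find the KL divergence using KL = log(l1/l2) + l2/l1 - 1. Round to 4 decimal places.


KL divergence for exponential family:
KL = log(l1/l2) + l2/l1 - 1.
log(19/15) = 0.236389.
15/19 = 0.789474.
KL = 0.236389 + 0.789474 - 1 = 0.0259

0.0259


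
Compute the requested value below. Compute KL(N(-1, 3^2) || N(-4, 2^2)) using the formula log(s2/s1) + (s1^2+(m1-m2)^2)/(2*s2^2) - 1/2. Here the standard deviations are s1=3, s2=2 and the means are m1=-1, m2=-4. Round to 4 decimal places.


KL divergence between normal distributions:
KL = log(s2/s1) + (s1^2 + (m1-m2)^2)/(2*s2^2) - 1/2.
log(2/3) = -0.405465.
(3^2 + (-1--4)^2)/(2*2^2) = (9 + 9)/8 = 2.25.
KL = -0.405465 + 2.25 - 0.5 = 1.3445

1.3445


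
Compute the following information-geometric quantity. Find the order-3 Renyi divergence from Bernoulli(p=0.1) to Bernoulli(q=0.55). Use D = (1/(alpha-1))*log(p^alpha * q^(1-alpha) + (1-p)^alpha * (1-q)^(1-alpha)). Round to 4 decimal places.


Renyi divergence of order alpha between Bernoulli distributions:
D = (1/(alpha-1))*log(p^alpha * q^(1-alpha) + (1-p)^alpha * (1-q)^(1-alpha)).
alpha = 3, p = 0.1, q = 0.55.
p^alpha * q^(1-alpha) = 0.1^3 * 0.55^-2 = 0.003306.
(1-p)^alpha * (1-q)^(1-alpha) = 0.9^3 * 0.45^-2 = 3.6.
sum = 0.003306 + 3.6 = 3.603306.
D = (1/2)*log(3.603306) = 0.6409

0.6409


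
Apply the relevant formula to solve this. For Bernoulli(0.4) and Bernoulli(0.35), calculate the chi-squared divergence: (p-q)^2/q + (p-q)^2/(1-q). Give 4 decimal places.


Chi-squared divergence between Bernoulli distributions:
chi^2 = (p-q)^2/q + (p-q)^2/(1-q).
p = 0.4, q = 0.35, p-q = 0.05.
(p-q)^2 = 0.0025.
term1 = 0.0025/0.35 = 0.007143.
term2 = 0.0025/0.65 = 0.003846.
chi^2 = 0.007143 + 0.003846 = 0.0110

0.0110


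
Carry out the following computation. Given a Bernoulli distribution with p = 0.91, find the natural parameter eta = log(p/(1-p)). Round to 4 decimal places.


Natural parameter for Bernoulli: eta = log(p/(1-p)).
p = 0.91, 1-p = 0.09.
p/(1-p) = 10.111111.
eta = log(10.111111) = 2.3136

2.3136


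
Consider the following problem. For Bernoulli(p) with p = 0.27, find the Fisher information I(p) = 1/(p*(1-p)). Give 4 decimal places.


For Bernoulli(p), Fisher information is I(p) = 1/(p*(1-p)).
p = 0.27, 1-p = 0.73.
p*(1-p) = 0.1971.
I(p) = 1/0.1971 = 5.0736

5.0736


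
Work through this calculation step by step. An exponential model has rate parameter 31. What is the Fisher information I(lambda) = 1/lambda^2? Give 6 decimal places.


Fisher information for exponential: I(lambda) = 1/lambda^2.
lambda = 31, lambda^2 = 961.
I = 1/961 = 0.001041

0.001041


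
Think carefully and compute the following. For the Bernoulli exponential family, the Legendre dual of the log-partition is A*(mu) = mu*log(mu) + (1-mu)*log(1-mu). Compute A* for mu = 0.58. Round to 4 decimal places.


Legendre transform for Bernoulli:
A*(mu) = mu*log(mu) + (1-mu)*log(1-mu).
mu = 0.58, 1-mu = 0.42.
mu*log(mu) = 0.58*log(0.58) = -0.315942.
(1-mu)*log(1-mu) = 0.42*log(0.42) = -0.36435.
A* = -0.315942 + -0.36435 = -0.6803

-0.6803


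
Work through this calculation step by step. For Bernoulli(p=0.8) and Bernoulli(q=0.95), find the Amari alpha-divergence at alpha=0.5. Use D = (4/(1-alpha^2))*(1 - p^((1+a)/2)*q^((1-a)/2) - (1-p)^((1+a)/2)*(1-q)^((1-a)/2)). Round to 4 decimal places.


Amari alpha-divergence:
D = (4/(1-alpha^2))*(1 - p^((1+a)/2)*q^((1-a)/2) - (1-p)^((1+a)/2)*(1-q)^((1-a)/2)).
alpha = 0.5, p = 0.8, q = 0.95.
e1 = (1+alpha)/2 = 0.75, e2 = (1-alpha)/2 = 0.25.
t1 = p^e1 * q^e2 = 0.8^0.75 * 0.95^0.25 = 0.835119.
t2 = (1-p)^e1 * (1-q)^e2 = 0.2^0.75 * 0.05^0.25 = 0.141421.
4/(1-alpha^2) = 5.333333.
D = 5.333333*(1 - 0.835119 - 0.141421) = 0.1251

0.1251
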